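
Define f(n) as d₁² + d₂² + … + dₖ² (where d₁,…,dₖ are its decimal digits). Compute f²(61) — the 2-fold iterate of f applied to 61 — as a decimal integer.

61 → 6² + 1² = 36 + 1 = 37
37 → 3² + 7² = 9 + 49 = 58

58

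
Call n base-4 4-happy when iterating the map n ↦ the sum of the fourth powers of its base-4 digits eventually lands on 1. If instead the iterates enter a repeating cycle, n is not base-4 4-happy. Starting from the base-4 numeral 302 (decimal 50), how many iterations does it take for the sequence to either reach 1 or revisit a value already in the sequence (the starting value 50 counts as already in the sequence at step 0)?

6

50 = (3,0,2)_4 → 3⁴ + 0⁴ + 2⁴ = 81 + 0 + 16 = 97
97 = (1,2,0,1)_4 → 1⁴ + 2⁴ + 0⁴ + 1⁴ = 1 + 16 + 0 + 1 = 18
18 = (1,0,2)_4 → 1⁴ + 0⁴ + 2⁴ = 1 + 0 + 16 = 17
17 = (1,0,1)_4 → 1⁴ + 0⁴ + 1⁴ = 1 + 0 + 1 = 2
2 = (2)_4 → 2⁴ = 16
16 = (1,0,0)_4 → 1⁴ + 0⁴ + 0⁴ = 1 + 0 + 0 = 1  — reached 1.
That took 6 steps.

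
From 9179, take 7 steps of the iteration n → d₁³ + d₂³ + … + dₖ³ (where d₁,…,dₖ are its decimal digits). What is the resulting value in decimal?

9179 → 9³ + 1³ + 7³ + 9³ = 729 + 1 + 343 + 729 = 1802
1802 → 1³ + 8³ + 0³ + 2³ = 1 + 512 + 0 + 8 = 521
521 → 5³ + 2³ + 1³ = 125 + 8 + 1 = 134
134 → 1³ + 3³ + 4³ = 1 + 27 + 64 = 92
92 → 9³ + 2³ = 729 + 8 = 737
737 → 7³ + 3³ + 7³ = 343 + 27 + 343 = 713
713 → 7³ + 1³ + 3³ = 343 + 1 + 27 = 371

371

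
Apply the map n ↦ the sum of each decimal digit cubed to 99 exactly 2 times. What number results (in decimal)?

702

99 → 9³ + 9³ = 729 + 729 = 1458
1458 → 1³ + 4³ + 5³ + 8³ = 1 + 64 + 125 + 512 = 702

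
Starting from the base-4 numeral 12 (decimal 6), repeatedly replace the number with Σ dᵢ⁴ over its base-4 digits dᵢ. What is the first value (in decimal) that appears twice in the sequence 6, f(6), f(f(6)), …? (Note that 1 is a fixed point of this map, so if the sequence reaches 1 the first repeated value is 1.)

1

6 = (1,2)_4 → 17
17 = (1,0,1)_4 → 2
2 = (2)_4 → 16
16 = (1,0,0)_4 → 1  — reached the fixed point 1.
1 → 1, so 1 is the first repeated value.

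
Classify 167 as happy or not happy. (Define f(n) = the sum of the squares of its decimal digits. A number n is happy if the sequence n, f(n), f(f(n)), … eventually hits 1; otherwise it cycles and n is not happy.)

happy

167 → 1² + 6² + 7² = 86
86 → 8² + 6² = 100
100 → 1² + 0² + 0² = 1  — reached 1.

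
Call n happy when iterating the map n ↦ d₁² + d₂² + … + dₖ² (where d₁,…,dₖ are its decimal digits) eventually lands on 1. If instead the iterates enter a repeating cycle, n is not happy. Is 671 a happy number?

happy

671 → 86
86 → 100
100 → 1  — reached 1.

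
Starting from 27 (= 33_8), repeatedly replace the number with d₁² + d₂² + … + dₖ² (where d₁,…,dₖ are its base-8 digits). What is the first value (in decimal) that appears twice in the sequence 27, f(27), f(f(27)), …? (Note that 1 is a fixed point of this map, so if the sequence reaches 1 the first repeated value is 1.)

1

27 = (3,3)_8 → 3² + 3² = 18
18 = (2,2)_8 → 2² + 2² = 8
8 = (1,0)_8 → 1² + 0² = 1  — reached the fixed point 1.
1 → 1, so 1 is the first repeated value.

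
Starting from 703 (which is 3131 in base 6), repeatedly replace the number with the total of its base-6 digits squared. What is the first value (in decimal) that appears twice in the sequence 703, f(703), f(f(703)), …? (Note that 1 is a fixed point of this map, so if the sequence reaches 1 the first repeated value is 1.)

20

703 = (3,1,3,1)_6 → 3² + 1² + 3² + 1² = 9 + 1 + 9 + 1 = 20
20 = (3,2)_6 → 3² + 2² = 9 + 4 = 13
13 = (2,1)_6 → 2² + 1² = 4 + 1 = 5
5 = (5)_6 → 5² = 25
25 = (4,1)_6 → 4² + 1² = 16 + 1 = 17
17 = (2,5)_6 → 2² + 5² = 4 + 25 = 29
29 = (4,5)_6 → 4² + 5² = 16 + 25 = 41
41 = (1,0,5)_6 → 1² + 0² + 5² = 1 + 0 + 25 = 26
26 = (4,2)_6 → 4² + 2² = 16 + 4 = 20  — 20 already appeared earlier.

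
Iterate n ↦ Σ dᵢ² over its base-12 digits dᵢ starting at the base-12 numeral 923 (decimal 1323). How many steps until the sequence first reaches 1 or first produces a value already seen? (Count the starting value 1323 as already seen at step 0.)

1323 = (9,2,3)_12 → 9² + 2² + 3² = 81 + 4 + 9 = 94
94 = (7,10)_12 → 7² + 10² = 49 + 100 = 149
149 = (1,0,5)_12 → 1² + 0² + 5² = 1 + 0 + 25 = 26
26 = (2,2)_12 → 2² + 2² = 4 + 4 = 8
8 = (8)_12 → 8² = 64
64 = (5,4)_12 → 5² + 4² = 25 + 16 = 41
41 = (3,5)_12 → 3² + 5² = 9 + 25 = 34
34 = (2,10)_12 → 2² + 10² = 4 + 100 = 104
104 = (8,8)_12 → 8² + 8² = 64 + 64 = 128
128 = (10,8)_12 → 10² + 8² = 100 + 64 = 164
164 = (1,1,8)_12 → 1² + 1² + 8² = 1 + 1 + 64 = 66
66 = (5,6)_12 → 5² + 6² = 25 + 36 = 61
61 = (5,1)_12 → 5² + 1² = 25 + 1 = 26  — 26 repeats.
That took 13 steps.

13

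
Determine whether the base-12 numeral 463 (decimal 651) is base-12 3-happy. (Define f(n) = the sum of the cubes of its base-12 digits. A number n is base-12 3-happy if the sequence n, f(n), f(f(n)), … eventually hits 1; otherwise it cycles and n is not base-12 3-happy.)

base-12 3-happy

651 = (4,6,3)_12 → 4³ + 6³ + 3³ = 307
307 = (2,1,7)_12 → 2³ + 1³ + 7³ = 352
352 = (2,5,4)_12 → 2³ + 5³ + 4³ = 197
197 = (1,4,5)_12 → 1³ + 4³ + 5³ = 190
190 = (1,3,10)_12 → 1³ + 3³ + 10³ = 1028
1028 = (7,1,8)_12 → 7³ + 1³ + 8³ = 856
856 = (5,11,4)_12 → 5³ + 11³ + 4³ = 1520
1520 = (10,6,8)_12 → 10³ + 6³ + 8³ = 1728
1728 = (1,0,0,0)_12 → 1³ + 0³ + 0³ + 0³ = 1  — reached 1.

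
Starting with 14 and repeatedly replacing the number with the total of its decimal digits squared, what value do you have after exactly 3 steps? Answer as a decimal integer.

25

14 → 17
17 → 50
50 → 25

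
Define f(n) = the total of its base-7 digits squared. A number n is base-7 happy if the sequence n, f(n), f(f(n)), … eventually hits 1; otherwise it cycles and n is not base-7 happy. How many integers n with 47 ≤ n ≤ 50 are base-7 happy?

47: 47 → 61 → 27 → 45 → 45  (repeats 45)
48: 48 → 72 → 14 → 4 → 16 → 8 → 2 → 4  (repeats 4)
49: 49 → 1  (reaches 1)
50: 50 → 2 → 4 → 16 → 8 → 2  (repeats 2)
base-7 happy: 49

1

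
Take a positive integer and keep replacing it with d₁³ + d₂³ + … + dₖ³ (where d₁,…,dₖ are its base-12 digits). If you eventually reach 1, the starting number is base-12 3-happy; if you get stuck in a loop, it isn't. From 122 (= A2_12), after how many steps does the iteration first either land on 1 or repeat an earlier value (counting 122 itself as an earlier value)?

122 = (10,2)_12 → 1008
1008 = (7,0,0)_12 → 343
343 = (2,4,7)_12 → 415
415 = (2,10,7)_12 → 1351
1351 = (9,4,7)_12 → 1136
1136 = (7,10,8)_12 → 1855
1855 = (1,0,10,7)_12 → 1344
1344 = (9,4,0)_12 → 793
793 = (5,6,1)_12 → 342
342 = (2,4,6)_12 → 288
288 = (2,0,0)_12 → 8
8 = (8)_12 → 512
512 = (3,6,8)_12 → 755
755 = (5,2,11)_12 → 1464
1464 = (10,2,0)_12 → 1008  — 1008 repeats.
That took 15 steps.

15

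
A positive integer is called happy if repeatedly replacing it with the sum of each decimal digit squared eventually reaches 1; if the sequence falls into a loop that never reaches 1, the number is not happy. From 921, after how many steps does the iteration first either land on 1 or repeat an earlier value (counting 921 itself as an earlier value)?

3

921 → 86
86 → 100
100 → 1  — reached 1.
That took 3 steps.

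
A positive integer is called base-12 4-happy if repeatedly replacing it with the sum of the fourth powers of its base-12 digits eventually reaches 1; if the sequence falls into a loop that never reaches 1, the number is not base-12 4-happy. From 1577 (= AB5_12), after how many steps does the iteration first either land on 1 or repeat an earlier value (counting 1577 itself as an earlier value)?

1577 = (10,11,5)_12 → 10⁴ + 11⁴ + 5⁴ = 25266
25266 = (1,2,7,5,6)_12 → 1⁴ + 2⁴ + 7⁴ + 5⁴ + 6⁴ = 4339
4339 = (2,6,1,7)_12 → 2⁴ + 6⁴ + 1⁴ + 7⁴ = 3714
3714 = (2,1,9,6)_12 → 2⁴ + 1⁴ + 9⁴ + 6⁴ = 7874
7874 = (4,6,8,2)_12 → 4⁴ + 6⁴ + 8⁴ + 2⁴ = 5664
5664 = (3,3,4,0)_12 → 3⁴ + 3⁴ + 4⁴ + 0⁴ = 418
418 = (2,10,10)_12 → 2⁴ + 10⁴ + 10⁴ = 20016
20016 = (11,7,0,0)_12 → 11⁴ + 7⁴ + 0⁴ + 0⁴ = 17042
17042 = (9,10,4,2)_12 → 9⁴ + 10⁴ + 4⁴ + 2⁴ = 16833
16833 = (9,8,10,9)_12 → 9⁴ + 8⁴ + 10⁴ + 9⁴ = 27218
27218 = (1,3,9,0,2)_12 → 1⁴ + 3⁴ + 9⁴ + 0⁴ + 2⁴ = 6659
6659 = (3,10,2,11)_12 → 3⁴ + 10⁴ + 2⁴ + 11⁴ = 24738
24738 = (1,2,3,9,6)_12 → 1⁴ + 2⁴ + 3⁴ + 9⁴ + 6⁴ = 7955
7955 = (4,7,2,11)_12 → 4⁴ + 7⁴ + 2⁴ + 11⁴ = 17314
17314 = (10,0,2,10)_12 → 10⁴ + 0⁴ + 2⁴ + 10⁴ = 20016  — 20016 repeats.
That took 15 steps.

15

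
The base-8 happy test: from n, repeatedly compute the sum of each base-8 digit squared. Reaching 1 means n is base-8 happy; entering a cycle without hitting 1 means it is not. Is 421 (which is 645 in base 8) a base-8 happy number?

421 = (6,4,5)_8 → 77
77 = (1,1,5)_8 → 27
27 = (3,3)_8 → 18
18 = (2,2)_8 → 8
8 = (1,0)_8 → 1  — reached 1.

base-8 happy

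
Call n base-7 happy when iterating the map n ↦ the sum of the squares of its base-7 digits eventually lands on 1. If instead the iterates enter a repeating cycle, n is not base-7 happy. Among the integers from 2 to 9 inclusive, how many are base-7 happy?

2: 2 → 4 → 16 → 8 → 2  — not base-7 happy
3: 3 → 9 → 5 → 25 → 25  — not base-7 happy
4: 4 → 16 → 8 → 2 → 4  — not base-7 happy
5: 5 → 25 → 25  — not base-7 happy
6: 6 → 36 → 26 → 34 → 52 → 10 → 10  — not base-7 happy
7: 7 → 1  — base-7 happy
8: 8 → 2 → 4 → 16 → 8  — not base-7 happy
9: 9 → 5 → 25 → 25  — not base-7 happy
base-7 happy: 7

1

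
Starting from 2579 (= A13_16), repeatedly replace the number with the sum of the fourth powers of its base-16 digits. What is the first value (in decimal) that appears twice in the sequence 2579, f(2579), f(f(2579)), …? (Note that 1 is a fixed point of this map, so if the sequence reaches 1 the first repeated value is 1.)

1

2579 = (10,1,3)_16 → 10⁴ + 1⁴ + 3⁴ = 10000 + 1 + 81 = 10082
10082 = (2,7,6,2)_16 → 2⁴ + 7⁴ + 6⁴ + 2⁴ = 16 + 2401 + 1296 + 16 = 3729
3729 = (14,9,1)_16 → 14⁴ + 9⁴ + 1⁴ = 38416 + 6561 + 1 = 44978
44978 = (10,15,11,2)_16 → 10⁴ + 15⁴ + 11⁴ + 2⁴ = 10000 + 50625 + 14641 + 16 = 75282
75282 = (1,2,6,1,2)_16 → 1⁴ + 2⁴ + 6⁴ + 1⁴ + 2⁴ = 1 + 16 + 1296 + 1 + 16 = 1330
1330 = (5,3,2)_16 → 5⁴ + 3⁴ + 2⁴ = 625 + 81 + 16 = 722
722 = (2,13,2)_16 → 2⁴ + 13⁴ + 2⁴ = 16 + 28561 + 16 = 28593
28593 = (6,15,11,1)_16 → 6⁴ + 15⁴ + 11⁴ + 1⁴ = 1296 + 50625 + 14641 + 1 = 66563
66563 = (1,0,4,0,3)_16 → 1⁴ + 0⁴ + 4⁴ + 0⁴ + 3⁴ = 1 + 0 + 256 + 0 + 81 = 338
338 = (1,5,2)_16 → 1⁴ + 5⁴ + 2⁴ = 1 + 625 + 16 = 642
642 = (2,8,2)_16 → 2⁴ + 8⁴ + 2⁴ = 16 + 4096 + 16 = 4128
4128 = (1,0,2,0)_16 → 1⁴ + 0⁴ + 2⁴ + 0⁴ = 1 + 0 + 16 + 0 = 17
17 = (1,1)_16 → 1⁴ + 1⁴ = 1 + 1 = 2
2 = (2)_16 → 2⁴ = 16
16 = (1,0)_16 → 1⁴ + 0⁴ = 1 + 0 = 1  — reached the fixed point 1.
1 → 1, so 1 is the first repeated value.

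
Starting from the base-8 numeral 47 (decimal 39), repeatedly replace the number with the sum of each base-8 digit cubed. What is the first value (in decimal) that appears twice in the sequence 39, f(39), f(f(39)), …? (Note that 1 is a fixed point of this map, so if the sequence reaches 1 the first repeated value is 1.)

559

39 = (4,7)_8 → 4³ + 7³ = 407
407 = (6,2,7)_8 → 6³ + 2³ + 7³ = 567
567 = (1,0,6,7)_8 → 1³ + 0³ + 6³ + 7³ = 560
560 = (1,0,6,0)_8 → 1³ + 0³ + 6³ + 0³ = 217
217 = (3,3,1)_8 → 3³ + 3³ + 1³ = 55
55 = (6,7)_8 → 6³ + 7³ = 559
559 = (1,0,5,7)_8 → 1³ + 0³ + 5³ + 7³ = 469
469 = (7,2,5)_8 → 7³ + 2³ + 5³ = 476
476 = (7,3,4)_8 → 7³ + 3³ + 4³ = 434
434 = (6,6,2)_8 → 6³ + 6³ + 2³ = 440
440 = (6,7,0)_8 → 6³ + 7³ + 0³ = 559  — 559 already appeared earlier.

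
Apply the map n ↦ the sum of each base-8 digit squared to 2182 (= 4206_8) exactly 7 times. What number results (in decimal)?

2182 = (4,2,0,6)_8 → 4² + 2² + 0² + 6² = 56
56 = (7,0)_8 → 7² + 0² = 49
49 = (6,1)_8 → 6² + 1² = 37
37 = (4,5)_8 → 4² + 5² = 41
41 = (5,1)_8 → 5² + 1² = 26
26 = (3,2)_8 → 3² + 2² = 13
13 = (1,5)_8 → 1² + 5² = 26

26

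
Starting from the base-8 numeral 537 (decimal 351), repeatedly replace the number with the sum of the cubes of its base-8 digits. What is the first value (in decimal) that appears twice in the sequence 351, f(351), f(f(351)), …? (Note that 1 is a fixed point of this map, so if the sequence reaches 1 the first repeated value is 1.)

559

351 = (5,3,7)_8 → 5³ + 3³ + 7³ = 125 + 27 + 343 = 495
495 = (7,5,7)_8 → 7³ + 5³ + 7³ = 343 + 125 + 343 = 811
811 = (1,4,5,3)_8 → 1³ + 4³ + 5³ + 3³ = 1 + 64 + 125 + 27 = 217
217 = (3,3,1)_8 → 3³ + 3³ + 1³ = 27 + 27 + 1 = 55
55 = (6,7)_8 → 6³ + 7³ = 216 + 343 = 559
559 = (1,0,5,7)_8 → 1³ + 0³ + 5³ + 7³ = 1 + 0 + 125 + 343 = 469
469 = (7,2,5)_8 → 7³ + 2³ + 5³ = 343 + 8 + 125 = 476
476 = (7,3,4)_8 → 7³ + 3³ + 4³ = 343 + 27 + 64 = 434
434 = (6,6,2)_8 → 6³ + 6³ + 2³ = 216 + 216 + 8 = 440
440 = (6,7,0)_8 → 6³ + 7³ + 0³ = 216 + 343 + 0 = 559  — 559 already appeared earlier.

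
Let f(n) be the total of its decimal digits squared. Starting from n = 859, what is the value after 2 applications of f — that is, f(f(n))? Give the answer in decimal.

50

859 → 170
170 → 50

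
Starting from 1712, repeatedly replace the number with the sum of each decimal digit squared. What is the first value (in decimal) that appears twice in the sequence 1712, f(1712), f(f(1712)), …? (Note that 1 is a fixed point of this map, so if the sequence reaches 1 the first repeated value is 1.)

1712 → 55
55 → 50
50 → 25
25 → 29
29 → 85
85 → 89
89 → 145
145 → 42
42 → 20
20 → 4
4 → 16
16 → 37
37 → 58
58 → 89  — 89 already appeared earlier.

89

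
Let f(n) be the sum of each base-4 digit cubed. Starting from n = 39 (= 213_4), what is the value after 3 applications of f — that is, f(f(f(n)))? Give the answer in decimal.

39 = (2,1,3)_4 → 2³ + 1³ + 3³ = 8 + 1 + 27 = 36
36 = (2,1,0)_4 → 2³ + 1³ + 0³ = 8 + 1 + 0 = 9
9 = (2,1)_4 → 2³ + 1³ = 8 + 1 = 9

9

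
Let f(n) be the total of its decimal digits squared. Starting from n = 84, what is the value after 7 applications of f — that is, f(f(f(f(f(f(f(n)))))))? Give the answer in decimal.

84 → 8² + 4² = 64 + 16 = 80
80 → 8² + 0² = 64 + 0 = 64
64 → 6² + 4² = 36 + 16 = 52
52 → 5² + 2² = 25 + 4 = 29
29 → 2² + 9² = 4 + 81 = 85
85 → 8² + 5² = 64 + 25 = 89
89 → 8² + 9² = 64 + 81 = 145

145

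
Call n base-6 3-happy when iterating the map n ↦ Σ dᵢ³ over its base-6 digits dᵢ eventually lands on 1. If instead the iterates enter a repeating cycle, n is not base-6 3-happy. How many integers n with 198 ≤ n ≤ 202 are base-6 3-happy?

198: 198 → 152 → 73 → 9 → 28 → 128 → 62 → 73  — not base-6 3-happy
199: 199 → 153 → 92 → 43 → 3 → 27 → 91 → 36 → 1  — base-6 3-happy
200: 200 → 160 → 136 → 155 → 190 → 190  — not base-6 3-happy
201: 201 → 179 → 314 → 81 → 36 → 1  — base-6 3-happy
202: 202 → 216 → 1  — base-6 3-happy
base-6 3-happy: 199, 201, 202

3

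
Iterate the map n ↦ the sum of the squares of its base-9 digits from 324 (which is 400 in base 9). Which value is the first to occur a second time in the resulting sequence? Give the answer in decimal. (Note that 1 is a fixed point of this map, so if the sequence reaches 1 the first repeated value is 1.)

324 = (4,0,0)_9 → 4² + 0² + 0² = 16 + 0 + 0 = 16
16 = (1,7)_9 → 1² + 7² = 1 + 49 = 50
50 = (5,5)_9 → 5² + 5² = 25 + 25 = 50  — 50 already appeared earlier.

50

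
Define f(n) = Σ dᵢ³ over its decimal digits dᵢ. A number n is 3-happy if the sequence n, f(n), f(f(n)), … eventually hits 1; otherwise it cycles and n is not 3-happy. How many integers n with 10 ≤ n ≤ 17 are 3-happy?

1

10: 10 → 1  (reaches 1)
11: 11 → 2 → 8 → 512 → 134 → 92 → 737 → 713 → 371 → 371  (repeats 371)
12: 12 → 9 → 729 → 1080 → 513 → 153 → 153  (repeats 153)
13: 13 → 28 → 520 → 133 → 55 → 250 → 133  (repeats 133)
14: 14 → 65 → 341 → 92 → 737 → 713 → 371 → 371  (repeats 371)
15: 15 → 126 → 225 → 141 → 66 → 432 → 99 → 1458 → 702 → 351 → 153 → 153  (repeats 153)
16: 16 → 217 → 352 → 160 → 217  (repeats 217)
17: 17 → 344 → 155 → 251 → 134 → 92 → 737 → 713 → 371 → 371  (repeats 371)
3-happy: 10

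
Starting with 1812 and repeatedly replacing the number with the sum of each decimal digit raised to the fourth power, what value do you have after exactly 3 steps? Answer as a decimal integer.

882

1812 → 1⁴ + 8⁴ + 1⁴ + 2⁴ = 1 + 4096 + 1 + 16 = 4114
4114 → 4⁴ + 1⁴ + 1⁴ + 4⁴ = 256 + 1 + 1 + 256 = 514
514 → 5⁴ + 1⁴ + 4⁴ = 625 + 1 + 256 = 882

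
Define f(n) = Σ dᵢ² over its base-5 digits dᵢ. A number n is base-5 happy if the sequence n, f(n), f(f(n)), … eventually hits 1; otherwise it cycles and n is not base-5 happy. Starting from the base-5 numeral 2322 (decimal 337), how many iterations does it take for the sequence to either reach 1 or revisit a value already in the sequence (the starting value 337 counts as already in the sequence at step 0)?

4

337 = (2,3,2,2)_5 → 21
21 = (4,1)_5 → 17
17 = (3,2)_5 → 13
13 = (2,3)_5 → 13  — 13 repeats.
That took 4 steps.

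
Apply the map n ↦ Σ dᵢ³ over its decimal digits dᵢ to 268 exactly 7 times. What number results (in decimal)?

730

268 → 2³ + 6³ + 8³ = 736
736 → 7³ + 3³ + 6³ = 586
586 → 5³ + 8³ + 6³ = 853
853 → 8³ + 5³ + 3³ = 664
664 → 6³ + 6³ + 4³ = 496
496 → 4³ + 9³ + 6³ = 1009
1009 → 1³ + 0³ + 0³ + 9³ = 730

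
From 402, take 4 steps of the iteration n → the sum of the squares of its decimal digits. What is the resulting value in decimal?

37

402 → 20
20 → 4
4 → 16
16 → 37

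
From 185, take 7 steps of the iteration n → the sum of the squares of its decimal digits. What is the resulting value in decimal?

89

185 → 1² + 8² + 5² = 90
90 → 9² + 0² = 81
81 → 8² + 1² = 65
65 → 6² + 5² = 61
61 → 6² + 1² = 37
37 → 3² + 7² = 58
58 → 5² + 8² = 89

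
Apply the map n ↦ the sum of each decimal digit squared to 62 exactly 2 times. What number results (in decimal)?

16

62 → 40
40 → 16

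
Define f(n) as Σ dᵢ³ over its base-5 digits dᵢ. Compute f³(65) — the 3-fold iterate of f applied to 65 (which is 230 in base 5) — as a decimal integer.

65 = (2,3,0)_5 → 2³ + 3³ + 0³ = 8 + 27 + 0 = 35
35 = (1,2,0)_5 → 1³ + 2³ + 0³ = 1 + 8 + 0 = 9
9 = (1,4)_5 → 1³ + 4³ = 1 + 64 = 65

65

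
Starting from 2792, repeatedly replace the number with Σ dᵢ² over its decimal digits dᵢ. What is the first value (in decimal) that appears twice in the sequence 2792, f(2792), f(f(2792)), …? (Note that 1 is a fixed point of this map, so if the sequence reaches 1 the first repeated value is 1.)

2792 → 2² + 7² + 9² + 2² = 4 + 49 + 81 + 4 = 138
138 → 1² + 3² + 8² = 1 + 9 + 64 = 74
74 → 7² + 4² = 49 + 16 = 65
65 → 6² + 5² = 36 + 25 = 61
61 → 6² + 1² = 36 + 1 = 37
37 → 3² + 7² = 9 + 49 = 58
58 → 5² + 8² = 25 + 64 = 89
89 → 8² + 9² = 64 + 81 = 145
145 → 1² + 4² + 5² = 1 + 16 + 25 = 42
42 → 4² + 2² = 16 + 4 = 20
20 → 2² + 0² = 4 + 0 = 4
4 → 4² = 16
16 → 1² + 6² = 1 + 36 = 37  — 37 already appeared earlier.

37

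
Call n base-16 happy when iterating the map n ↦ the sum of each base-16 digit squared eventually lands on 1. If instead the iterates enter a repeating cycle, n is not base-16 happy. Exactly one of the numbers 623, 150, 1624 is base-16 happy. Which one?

623: 623 → 265 → 82 → 29 → 170 → 200 → 208 → 169 → 181 → 146 → 85 → 50 → 13 → 169  — repeats 169 (not base-16 happy)
150: 150 → 117 → 74 → 116 → 65 → 17 → 2 → 4 → 16 → 1  — reaches 1 (base-16 happy)
1624: 1624 → 125 → 218 → 269 → 170 → 200 → 208 → 169 → 181 → 146 → 85 → 50 → 13 → 169  — repeats 169 (not base-16 happy)

150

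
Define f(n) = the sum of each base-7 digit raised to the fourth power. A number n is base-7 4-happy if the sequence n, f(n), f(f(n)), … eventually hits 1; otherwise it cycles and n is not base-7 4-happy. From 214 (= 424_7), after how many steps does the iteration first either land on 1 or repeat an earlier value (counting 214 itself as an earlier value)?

214 = (4,2,4)_7 → 4⁴ + 2⁴ + 4⁴ = 256 + 16 + 256 = 528
528 = (1,3,5,3)_7 → 1⁴ + 3⁴ + 5⁴ + 3⁴ = 1 + 81 + 625 + 81 = 788
788 = (2,2,0,4)_7 → 2⁴ + 2⁴ + 0⁴ + 4⁴ = 16 + 16 + 0 + 256 = 288
288 = (5,6,1)_7 → 5⁴ + 6⁴ + 1⁴ = 625 + 1296 + 1 = 1922
1922 = (5,4,1,4)_7 → 5⁴ + 4⁴ + 1⁴ + 4⁴ = 625 + 256 + 1 + 256 = 1138
1138 = (3,2,1,4)_7 → 3⁴ + 2⁴ + 1⁴ + 4⁴ = 81 + 16 + 1 + 256 = 354
354 = (1,0,1,4)_7 → 1⁴ + 0⁴ + 1⁴ + 4⁴ = 1 + 0 + 1 + 256 = 258
258 = (5,1,6)_7 → 5⁴ + 1⁴ + 6⁴ = 625 + 1 + 1296 = 1922  — 1922 repeats.
That took 8 steps.

8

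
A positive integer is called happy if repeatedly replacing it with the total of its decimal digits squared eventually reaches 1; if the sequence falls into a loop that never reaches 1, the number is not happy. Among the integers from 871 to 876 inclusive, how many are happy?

1

871: 871 → 114 → 18 → 65 → 61 → 37 → 58 → 89 → 145 → 42 → 20 → 4 → 16 → 37  — not happy
872: 872 → 117 → 51 → 26 → 40 → 16 → 37 → 58 → 89 → 145 → 42 → 20 → 4 → 16  — not happy
873: 873 → 122 → 9 → 81 → 65 → 61 → 37 → 58 → 89 → 145 → 42 → 20 → 4 → 16 → 37  — not happy
874: 874 → 129 → 86 → 100 → 1  — happy
875: 875 → 138 → 74 → 65 → 61 → 37 → 58 → 89 → 145 → 42 → 20 → 4 → 16 → 37  — not happy
876: 876 → 149 → 98 → 145 → 42 → 20 → 4 → 16 → 37 → 58 → 89 → 145  — not happy
happy: 874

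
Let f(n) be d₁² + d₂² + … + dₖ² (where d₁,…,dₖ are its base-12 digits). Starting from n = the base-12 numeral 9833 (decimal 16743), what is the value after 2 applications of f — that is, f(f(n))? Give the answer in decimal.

51

16743 = (9,8,3,3)_12 → 9² + 8² + 3² + 3² = 81 + 64 + 9 + 9 = 163
163 = (1,1,7)_12 → 1² + 1² + 7² = 1 + 1 + 49 = 51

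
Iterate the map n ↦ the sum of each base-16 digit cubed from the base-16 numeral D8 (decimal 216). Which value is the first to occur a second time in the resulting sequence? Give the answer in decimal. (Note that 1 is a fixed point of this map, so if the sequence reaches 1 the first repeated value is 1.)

2709

216 = (13,8)_16 → 13³ + 8³ = 2197 + 512 = 2709
2709 = (10,9,5)_16 → 10³ + 9³ + 5³ = 1000 + 729 + 125 = 1854
1854 = (7,3,14)_16 → 7³ + 3³ + 14³ = 343 + 27 + 2744 = 3114
3114 = (12,2,10)_16 → 12³ + 2³ + 10³ = 1728 + 8 + 1000 = 2736
2736 = (10,11,0)_16 → 10³ + 11³ + 0³ = 1000 + 1331 + 0 = 2331
2331 = (9,1,11)_16 → 9³ + 1³ + 11³ = 729 + 1 + 1331 = 2061
2061 = (8,0,13)_16 → 8³ + 0³ + 13³ = 512 + 0 + 2197 = 2709  — 2709 already appeared earlier.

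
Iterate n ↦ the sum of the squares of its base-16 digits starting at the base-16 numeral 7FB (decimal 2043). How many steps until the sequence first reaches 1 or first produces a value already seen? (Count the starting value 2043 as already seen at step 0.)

13

2043 = (7,15,11)_16 → 7² + 15² + 11² = 395
395 = (1,8,11)_16 → 1² + 8² + 11² = 186
186 = (11,10)_16 → 11² + 10² = 221
221 = (13,13)_16 → 13² + 13² = 338
338 = (1,5,2)_16 → 1² + 5² + 2² = 30
30 = (1,14)_16 → 1² + 14² = 197
197 = (12,5)_16 → 12² + 5² = 169
169 = (10,9)_16 → 10² + 9² = 181
181 = (11,5)_16 → 11² + 5² = 146
146 = (9,2)_16 → 9² + 2² = 85
85 = (5,5)_16 → 5² + 5² = 50
50 = (3,2)_16 → 3² + 2² = 13
13 = (13)_16 → 13² = 169  — 169 repeats.
That took 13 steps.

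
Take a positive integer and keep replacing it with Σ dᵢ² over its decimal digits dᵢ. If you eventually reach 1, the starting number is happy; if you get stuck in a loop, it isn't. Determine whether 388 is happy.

not happy

388 → 3² + 8² + 8² = 137
137 → 1² + 3² + 7² = 59
59 → 5² + 9² = 106
106 → 1² + 0² + 6² = 37
37 → 3² + 7² = 58
58 → 5² + 8² = 89
89 → 8² + 9² = 145
145 → 1² + 4² + 5² = 42
42 → 4² + 2² = 20
20 → 2² + 0² = 4
4 → 4² = 16
16 → 1² + 6² = 37  — 37 already seen; the sequence cycles without reaching 1.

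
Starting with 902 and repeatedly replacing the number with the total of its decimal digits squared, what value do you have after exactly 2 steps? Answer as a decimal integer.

902 → 9² + 0² + 2² = 85
85 → 8² + 5² = 89

89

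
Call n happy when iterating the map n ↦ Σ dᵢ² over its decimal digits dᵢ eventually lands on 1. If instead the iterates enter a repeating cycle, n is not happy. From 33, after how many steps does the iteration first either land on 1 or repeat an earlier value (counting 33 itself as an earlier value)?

33 → 18
18 → 65
65 → 61
61 → 37
37 → 58
58 → 89
89 → 145
145 → 42
42 → 20
20 → 4
4 → 16
16 → 37  — 37 repeats.
That took 12 steps.

12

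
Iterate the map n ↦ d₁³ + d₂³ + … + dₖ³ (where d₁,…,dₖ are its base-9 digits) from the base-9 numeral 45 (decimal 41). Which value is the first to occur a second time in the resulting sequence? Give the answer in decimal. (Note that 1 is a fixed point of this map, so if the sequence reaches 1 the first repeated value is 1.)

189

41 = (4,5)_9 → 4³ + 5³ = 189
189 = (2,3,0)_9 → 2³ + 3³ + 0³ = 35
35 = (3,8)_9 → 3³ + 8³ = 539
539 = (6,5,8)_9 → 6³ + 5³ + 8³ = 853
853 = (1,1,4,7)_9 → 1³ + 1³ + 4³ + 7³ = 409
409 = (5,0,4)_9 → 5³ + 0³ + 4³ = 189  — 189 already appeared earlier.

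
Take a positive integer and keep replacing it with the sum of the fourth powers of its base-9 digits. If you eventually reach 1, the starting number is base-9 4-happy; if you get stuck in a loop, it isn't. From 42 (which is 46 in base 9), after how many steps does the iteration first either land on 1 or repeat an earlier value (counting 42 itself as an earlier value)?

14

42 = (4,6)_9 → 4⁴ + 6⁴ = 256 + 1296 = 1552
1552 = (2,1,1,4)_9 → 2⁴ + 1⁴ + 1⁴ + 4⁴ = 16 + 1 + 1 + 256 = 274
274 = (3,3,4)_9 → 3⁴ + 3⁴ + 4⁴ = 81 + 81 + 256 = 418
418 = (5,1,4)_9 → 5⁴ + 1⁴ + 4⁴ = 625 + 1 + 256 = 882
882 = (1,1,8,0)_9 → 1⁴ + 1⁴ + 8⁴ + 0⁴ = 1 + 1 + 4096 + 0 = 4098
4098 = (5,5,5,3)_9 → 5⁴ + 5⁴ + 5⁴ + 3⁴ = 625 + 625 + 625 + 81 = 1956
1956 = (2,6,1,3)_9 → 2⁴ + 6⁴ + 1⁴ + 3⁴ = 16 + 1296 + 1 + 81 = 1394
1394 = (1,8,1,8)_9 → 1⁴ + 8⁴ + 1⁴ + 8⁴ = 1 + 4096 + 1 + 4096 = 8194
8194 = (1,2,2,1,4)_9 → 1⁴ + 2⁴ + 2⁴ + 1⁴ + 4⁴ = 1 + 16 + 16 + 1 + 256 = 290
290 = (3,5,2)_9 → 3⁴ + 5⁴ + 2⁴ = 81 + 625 + 16 = 722
722 = (8,8,2)_9 → 8⁴ + 8⁴ + 2⁴ = 4096 + 4096 + 16 = 8208
8208 = (1,2,2,3,0)_9 → 1⁴ + 2⁴ + 2⁴ + 3⁴ + 0⁴ = 1 + 16 + 16 + 81 + 0 = 114
114 = (1,3,6)_9 → 1⁴ + 3⁴ + 6⁴ = 1 + 81 + 1296 = 1378
1378 = (1,8,0,1)_9 → 1⁴ + 8⁴ + 0⁴ + 1⁴ = 1 + 4096 + 0 + 1 = 4098  — 4098 repeats.
That took 14 steps.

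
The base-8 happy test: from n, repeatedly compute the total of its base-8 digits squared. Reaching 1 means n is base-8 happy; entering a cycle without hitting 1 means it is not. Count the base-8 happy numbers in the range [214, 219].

2

214: 214 → 49 → 37 → 41 → 26 → 13 → 26  — not base-8 happy
215: 215 → 62 → 85 → 30 → 45 → 50 → 40 → 25 → 10 → 5 → 25  — not base-8 happy
216: 216 → 18 → 8 → 1  — base-8 happy
217: 217 → 19 → 13 → 26 → 13  — not base-8 happy
218: 218 → 22 → 40 → 25 → 10 → 5 → 25  — not base-8 happy
219: 219 → 27 → 18 → 8 → 1  — base-8 happy
base-8 happy: 216, 219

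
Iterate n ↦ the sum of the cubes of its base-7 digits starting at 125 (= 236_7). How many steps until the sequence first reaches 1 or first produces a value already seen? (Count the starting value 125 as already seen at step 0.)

125 = (2,3,6)_7 → 2³ + 3³ + 6³ = 251
251 = (5,0,6)_7 → 5³ + 0³ + 6³ = 341
341 = (6,6,5)_7 → 6³ + 6³ + 5³ = 557
557 = (1,4,2,4)_7 → 1³ + 4³ + 2³ + 4³ = 137
137 = (2,5,4)_7 → 2³ + 5³ + 4³ = 197
197 = (4,0,1)_7 → 4³ + 0³ + 1³ = 65
65 = (1,2,2)_7 → 1³ + 2³ + 2³ = 17
17 = (2,3)_7 → 2³ + 3³ = 35
35 = (5,0)_7 → 5³ + 0³ = 125  — 125 repeats.
That took 9 steps.

9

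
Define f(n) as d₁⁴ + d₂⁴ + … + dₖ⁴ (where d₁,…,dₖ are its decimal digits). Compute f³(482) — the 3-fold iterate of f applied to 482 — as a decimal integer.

482 → 4368
4368 → 5729
5729 → 9603

9603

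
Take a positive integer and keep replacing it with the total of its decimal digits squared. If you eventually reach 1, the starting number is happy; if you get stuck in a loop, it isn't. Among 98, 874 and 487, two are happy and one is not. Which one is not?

98

98: 98 → 145 → 42 → 20 → 4 → 16 → 37 → 58 → 89 → 145  — repeats 145 (not happy)
874: 874 → 129 → 86 → 100 → 1  — reaches 1 (happy)
487: 487 → 129 → 86 → 100 → 1  — reaches 1 (happy)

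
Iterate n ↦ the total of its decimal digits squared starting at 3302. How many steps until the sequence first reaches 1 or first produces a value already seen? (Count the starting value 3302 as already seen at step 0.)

3302 → 3² + 3² + 0² + 2² = 22
22 → 2² + 2² = 8
8 → 8² = 64
64 → 6² + 4² = 52
52 → 5² + 2² = 29
29 → 2² + 9² = 85
85 → 8² + 5² = 89
89 → 8² + 9² = 145
145 → 1² + 4² + 5² = 42
42 → 4² + 2² = 20
20 → 2² + 0² = 4
4 → 4² = 16
16 → 1² + 6² = 37
37 → 3² + 7² = 58
58 → 5² + 8² = 89  — 89 repeats.
That took 15 steps.

15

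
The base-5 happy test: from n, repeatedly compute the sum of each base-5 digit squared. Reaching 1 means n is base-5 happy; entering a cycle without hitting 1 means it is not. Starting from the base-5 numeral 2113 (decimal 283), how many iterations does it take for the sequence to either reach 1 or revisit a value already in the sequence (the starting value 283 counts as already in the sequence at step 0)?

5

283 = (2,1,1,3)_5 → 15
15 = (3,0)_5 → 9
9 = (1,4)_5 → 17
17 = (3,2)_5 → 13
13 = (2,3)_5 → 13  — 13 repeats.
That took 5 steps.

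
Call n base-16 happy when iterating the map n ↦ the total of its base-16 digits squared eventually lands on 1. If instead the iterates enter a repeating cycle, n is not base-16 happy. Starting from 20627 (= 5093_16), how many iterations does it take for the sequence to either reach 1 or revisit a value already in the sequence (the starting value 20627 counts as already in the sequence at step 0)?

13

20627 = (5,0,9,3)_16 → 115
115 = (7,3)_16 → 58
58 = (3,10)_16 → 109
109 = (6,13)_16 → 205
205 = (12,13)_16 → 313
313 = (1,3,9)_16 → 91
91 = (5,11)_16 → 146
146 = (9,2)_16 → 85
85 = (5,5)_16 → 50
50 = (3,2)_16 → 13
13 = (13)_16 → 169
169 = (10,9)_16 → 181
181 = (11,5)_16 → 146  — 146 repeats.
That took 13 steps.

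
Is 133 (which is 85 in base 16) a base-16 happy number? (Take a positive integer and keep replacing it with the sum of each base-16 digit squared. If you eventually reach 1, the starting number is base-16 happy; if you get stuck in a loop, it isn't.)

133 = (8,5)_16 → 8² + 5² = 64 + 25 = 89
89 = (5,9)_16 → 5² + 9² = 25 + 81 = 106
106 = (6,10)_16 → 6² + 10² = 36 + 100 = 136
136 = (8,8)_16 → 8² + 8² = 64 + 64 = 128
128 = (8,0)_16 → 8² + 0² = 64 + 0 = 64
64 = (4,0)_16 → 4² + 0² = 16 + 0 = 16
16 = (1,0)_16 → 1² + 0² = 1 + 0 = 1  — reached 1.

base-16 happy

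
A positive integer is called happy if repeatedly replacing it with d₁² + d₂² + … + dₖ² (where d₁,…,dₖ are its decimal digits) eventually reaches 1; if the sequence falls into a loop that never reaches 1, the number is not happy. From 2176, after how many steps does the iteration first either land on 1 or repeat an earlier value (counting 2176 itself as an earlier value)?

13

2176 → 2² + 1² + 7² + 6² = 4 + 1 + 49 + 36 = 90
90 → 9² + 0² = 81 + 0 = 81
81 → 8² + 1² = 64 + 1 = 65
65 → 6² + 5² = 36 + 25 = 61
61 → 6² + 1² = 36 + 1 = 37
37 → 3² + 7² = 9 + 49 = 58
58 → 5² + 8² = 25 + 64 = 89
89 → 8² + 9² = 64 + 81 = 145
145 → 1² + 4² + 5² = 1 + 16 + 25 = 42
42 → 4² + 2² = 16 + 4 = 20
20 → 2² + 0² = 4 + 0 = 4
4 → 4² = 16
16 → 1² + 6² = 1 + 36 = 37  — 37 repeats.
That took 13 steps.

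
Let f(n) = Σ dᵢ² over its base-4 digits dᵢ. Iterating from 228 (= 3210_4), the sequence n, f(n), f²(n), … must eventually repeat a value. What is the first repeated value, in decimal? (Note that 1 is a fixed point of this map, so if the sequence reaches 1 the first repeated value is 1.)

228 = (3,2,1,0)_4 → 14
14 = (3,2)_4 → 13
13 = (3,1)_4 → 10
10 = (2,2)_4 → 8
8 = (2,0)_4 → 4
4 = (1,0)_4 → 1  — reached the fixed point 1.
1 → 1, so 1 is the first repeated value.

1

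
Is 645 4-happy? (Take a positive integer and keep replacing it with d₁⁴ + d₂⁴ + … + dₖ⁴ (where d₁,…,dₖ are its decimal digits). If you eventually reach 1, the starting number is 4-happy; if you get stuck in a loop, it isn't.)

not 4-happy

645 → 6⁴ + 4⁴ + 5⁴ = 2177
2177 → 2⁴ + 1⁴ + 7⁴ + 7⁴ = 4819
4819 → 4⁴ + 8⁴ + 1⁴ + 9⁴ = 10914
10914 → 1⁴ + 0⁴ + 9⁴ + 1⁴ + 4⁴ = 6819
6819 → 6⁴ + 8⁴ + 1⁴ + 9⁴ = 11954
11954 → 1⁴ + 1⁴ + 9⁴ + 5⁴ + 4⁴ = 7444
7444 → 7⁴ + 4⁴ + 4⁴ + 4⁴ = 3169
3169 → 3⁴ + 1⁴ + 6⁴ + 9⁴ = 7939
7939 → 7⁴ + 9⁴ + 3⁴ + 9⁴ = 15604
15604 → 1⁴ + 5⁴ + 6⁴ + 0⁴ + 4⁴ = 2178
2178 → 2⁴ + 1⁴ + 7⁴ + 8⁴ = 6514
6514 → 6⁴ + 5⁴ + 1⁴ + 4⁴ = 2178  — 2178 already seen; the sequence cycles without reaching 1.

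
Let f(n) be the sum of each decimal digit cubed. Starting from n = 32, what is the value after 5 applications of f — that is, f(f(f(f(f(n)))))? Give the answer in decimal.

737

32 → 3³ + 2³ = 35
35 → 3³ + 5³ = 152
152 → 1³ + 5³ + 2³ = 134
134 → 1³ + 3³ + 4³ = 92
92 → 9³ + 2³ = 737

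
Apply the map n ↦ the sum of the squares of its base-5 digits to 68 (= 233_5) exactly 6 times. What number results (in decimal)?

68 = (2,3,3)_5 → 22
22 = (4,2)_5 → 20
20 = (4,0)_5 → 16
16 = (3,1)_5 → 10
10 = (2,0)_5 → 4
4 = (4)_5 → 16

16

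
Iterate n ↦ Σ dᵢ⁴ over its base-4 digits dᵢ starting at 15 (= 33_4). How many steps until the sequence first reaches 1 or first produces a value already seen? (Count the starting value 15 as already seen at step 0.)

5

15 = (3,3)_4 → 3⁴ + 3⁴ = 162
162 = (2,2,0,2)_4 → 2⁴ + 2⁴ + 0⁴ + 2⁴ = 48
48 = (3,0,0)_4 → 3⁴ + 0⁴ + 0⁴ = 81
81 = (1,1,0,1)_4 → 1⁴ + 1⁴ + 0⁴ + 1⁴ = 3
3 = (3)_4 → 3⁴ = 81  — 81 repeats.
That took 5 steps.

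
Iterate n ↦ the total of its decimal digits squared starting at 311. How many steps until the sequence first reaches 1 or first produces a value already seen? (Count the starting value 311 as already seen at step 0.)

11

311 → 3² + 1² + 1² = 11
11 → 1² + 1² = 2
2 → 2² = 4
4 → 4² = 16
16 → 1² + 6² = 37
37 → 3² + 7² = 58
58 → 5² + 8² = 89
89 → 8² + 9² = 145
145 → 1² + 4² + 5² = 42
42 → 4² + 2² = 20
20 → 2² + 0² = 4  — 4 repeats.
That took 11 steps.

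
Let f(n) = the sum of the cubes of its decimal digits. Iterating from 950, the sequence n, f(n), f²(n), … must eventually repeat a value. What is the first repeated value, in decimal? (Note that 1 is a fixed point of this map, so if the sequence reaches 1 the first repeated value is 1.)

950 → 9³ + 5³ + 0³ = 729 + 125 + 0 = 854
854 → 8³ + 5³ + 4³ = 512 + 125 + 64 = 701
701 → 7³ + 0³ + 1³ = 343 + 0 + 1 = 344
344 → 3³ + 4³ + 4³ = 27 + 64 + 64 = 155
155 → 1³ + 5³ + 5³ = 1 + 125 + 125 = 251
251 → 2³ + 5³ + 1³ = 8 + 125 + 1 = 134
134 → 1³ + 3³ + 4³ = 1 + 27 + 64 = 92
92 → 9³ + 2³ = 729 + 8 = 737
737 → 7³ + 3³ + 7³ = 343 + 27 + 343 = 713
713 → 7³ + 1³ + 3³ = 343 + 1 + 27 = 371
371 → 3³ + 7³ + 1³ = 27 + 343 + 1 = 371  — 371 already appeared earlier.

371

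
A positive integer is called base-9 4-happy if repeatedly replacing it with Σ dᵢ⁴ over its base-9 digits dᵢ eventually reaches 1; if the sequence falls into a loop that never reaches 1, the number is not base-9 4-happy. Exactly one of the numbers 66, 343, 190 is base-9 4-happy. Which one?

66: 66 → 2482 → 3188 → 434 → 722 → 8208 → 114 → 1378 → 4098 → 1956 → 1394 → 8194 → 290 → 722  — repeats 722 (not base-9 4-happy)
343: 343 → 273 → 243 → 81 → 1  — reaches 1 (base-9 4-happy)
190: 190 → 98 → 4098 → 1956 → 1394 → 8194 → 290 → 722 → 8208 → 114 → 1378 → 4098  — repeats 4098 (not base-9 4-happy)

343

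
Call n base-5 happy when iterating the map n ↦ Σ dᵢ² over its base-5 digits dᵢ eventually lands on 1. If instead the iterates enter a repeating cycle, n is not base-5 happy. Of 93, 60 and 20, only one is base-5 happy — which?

93: 93 → 27 → 5 → 1  — reaches 1 (base-5 happy)
60: 60 → 8 → 10 → 4 → 16 → 10  — repeats 10 (not base-5 happy)
20: 20 → 16 → 10 → 4 → 16  — repeats 16 (not base-5 happy)

93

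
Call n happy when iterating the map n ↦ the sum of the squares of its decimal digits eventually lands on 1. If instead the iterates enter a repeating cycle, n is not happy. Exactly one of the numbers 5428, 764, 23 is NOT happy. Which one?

764

5428: 5428 → 109 → 82 → 68 → 100 → 1  — reaches 1 (happy)
764: 764 → 101 → 2 → 4 → 16 → 37 → 58 → 89 → 145 → 42 → 20 → 4  — repeats 4 (not happy)
23: 23 → 13 → 10 → 1  — reaches 1 (happy)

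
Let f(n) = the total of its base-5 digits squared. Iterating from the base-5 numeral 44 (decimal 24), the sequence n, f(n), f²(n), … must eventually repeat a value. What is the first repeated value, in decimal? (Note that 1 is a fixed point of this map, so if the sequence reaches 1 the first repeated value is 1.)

4

24 = (4,4)_5 → 4² + 4² = 16 + 16 = 32
32 = (1,1,2)_5 → 1² + 1² + 2² = 1 + 1 + 4 = 6
6 = (1,1)_5 → 1² + 1² = 1 + 1 = 2
2 = (2)_5 → 2² = 4
4 = (4)_5 → 4² = 16
16 = (3,1)_5 → 3² + 1² = 9 + 1 = 10
10 = (2,0)_5 → 2² + 0² = 4 + 0 = 4  — 4 already appeared earlier.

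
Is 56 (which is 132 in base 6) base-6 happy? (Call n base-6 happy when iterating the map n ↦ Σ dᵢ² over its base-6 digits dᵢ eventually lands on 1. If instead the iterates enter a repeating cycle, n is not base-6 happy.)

56 = (1,3,2)_6 → 1² + 3² + 2² = 14
14 = (2,2)_6 → 2² + 2² = 8
8 = (1,2)_6 → 1² + 2² = 5
5 = (5)_6 → 5² = 25
25 = (4,1)_6 → 4² + 1² = 17
17 = (2,5)_6 → 2² + 5² = 29
29 = (4,5)_6 → 4² + 5² = 41
41 = (1,0,5)_6 → 1² + 0² + 5² = 26
26 = (4,2)_6 → 4² + 2² = 20
20 = (3,2)_6 → 3² + 2² = 13
13 = (2,1)_6 → 2² + 1² = 5  — 5 already seen; the sequence cycles without reaching 1.

not base-6 happy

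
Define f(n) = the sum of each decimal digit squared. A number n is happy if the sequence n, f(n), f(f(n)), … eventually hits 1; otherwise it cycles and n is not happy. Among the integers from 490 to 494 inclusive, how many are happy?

490: 490 → 97 → 130 → 10 → 1  — happy
491: 491 → 98 → 145 → 42 → 20 → 4 → 16 → 37 → 58 → 89 → 145  — not happy
492: 492 → 101 → 2 → 4 → 16 → 37 → 58 → 89 → 145 → 42 → 20 → 4  — not happy
493: 493 → 106 → 37 → 58 → 89 → 145 → 42 → 20 → 4 → 16 → 37  — not happy
494: 494 → 113 → 11 → 2 → 4 → 16 → 37 → 58 → 89 → 145 → 42 → 20 → 4  — not happy
happy: 490

1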